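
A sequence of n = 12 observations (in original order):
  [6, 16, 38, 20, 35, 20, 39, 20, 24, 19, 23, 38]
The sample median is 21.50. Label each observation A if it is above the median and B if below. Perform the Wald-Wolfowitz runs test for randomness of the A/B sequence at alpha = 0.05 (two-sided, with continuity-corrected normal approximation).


Step 1: Compute median = 21.50; label A = above, B = below.
Labels in order: BBABABABABAA  (n_A = 6, n_B = 6)
Step 2: Count runs R = 10.
Step 3: Under H0 (random ordering), E[R] = 2*n_A*n_B/(n_A+n_B) + 1 = 2*6*6/12 + 1 = 7.0000.
        Var[R] = 2*n_A*n_B*(2*n_A*n_B - n_A - n_B) / ((n_A+n_B)^2 * (n_A+n_B-1)) = 4320/1584 = 2.7273.
        SD[R] = 1.6514.
Step 4: Continuity-corrected z = (R - 0.5 - E[R]) / SD[R] = (10 - 0.5 - 7.0000) / 1.6514 = 1.5138.
Step 5: Two-sided p-value via normal approximation = 2*(1 - Phi(|z|)) = 0.130070.
Step 6: alpha = 0.05. fail to reject H0.

R = 10, z = 1.5138, p = 0.130070, fail to reject H0.


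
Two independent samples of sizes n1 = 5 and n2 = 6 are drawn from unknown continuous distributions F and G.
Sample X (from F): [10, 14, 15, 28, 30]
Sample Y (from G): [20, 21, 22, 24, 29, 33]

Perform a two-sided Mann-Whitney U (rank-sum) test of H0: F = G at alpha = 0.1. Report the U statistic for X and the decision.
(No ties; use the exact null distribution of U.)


Step 1: Combine and sort all 11 observations; assign midranks.
sorted (value, group): (10,X), (14,X), (15,X), (20,Y), (21,Y), (22,Y), (24,Y), (28,X), (29,Y), (30,X), (33,Y)
ranks: 10->1, 14->2, 15->3, 20->4, 21->5, 22->6, 24->7, 28->8, 29->9, 30->10, 33->11
Step 2: Rank sum for X: R1 = 1 + 2 + 3 + 8 + 10 = 24.
Step 3: U_X = R1 - n1(n1+1)/2 = 24 - 5*6/2 = 24 - 15 = 9.
       U_Y = n1*n2 - U_X = 30 - 9 = 21.
Step 4: No ties, so the exact null distribution of U (based on enumerating the C(11,5) = 462 equally likely rank assignments) gives the two-sided p-value.
Step 5: p-value = 0.329004; compare to alpha = 0.1. fail to reject H0.

U_X = 9, p = 0.329004, fail to reject H0 at alpha = 0.1.


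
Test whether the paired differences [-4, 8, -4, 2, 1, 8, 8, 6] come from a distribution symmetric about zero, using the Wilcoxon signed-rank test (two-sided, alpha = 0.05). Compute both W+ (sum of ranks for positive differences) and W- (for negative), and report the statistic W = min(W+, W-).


Step 1: Drop any zero differences (none here) and take |d_i|.
|d| = [4, 8, 4, 2, 1, 8, 8, 6]
Step 2: Midrank |d_i| (ties get averaged ranks).
ranks: |4|->3.5, |8|->7, |4|->3.5, |2|->2, |1|->1, |8|->7, |8|->7, |6|->5
Step 3: Attach original signs; sum ranks with positive sign and with negative sign.
W+ = 7 + 2 + 1 + 7 + 7 + 5 = 29
W- = 3.5 + 3.5 = 7
(Check: W+ + W- = 36 should equal n(n+1)/2 = 36.)
Step 4: Test statistic W = min(W+, W-) = 7.
Step 5: Ties in |d|, so use the tie-corrected normal approximation.
        E[W] = n(n+1)/4 = 8*9/4 = 18.
        Tie groups: |d|=4 (t=2), |d|=8 (t=3); sum(t^3 - t) = 30.
        Var[W] = n(n+1)(2n+1)/24 - sum(t^3-t)/48 = 1224/24 - 30/48 = 50.375.
        z = (W - E[W]) / sqrt(Var[W]) = (7 - 18) / 7.0975 = -1.5498.
        Two-sided p = 2*Phi(z) = 0.121181.
Step 6: alpha = 0.05. fail to reject H0.

W+ = 29, W- = 7, W = min = 7, p = 0.121181, fail to reject H0.


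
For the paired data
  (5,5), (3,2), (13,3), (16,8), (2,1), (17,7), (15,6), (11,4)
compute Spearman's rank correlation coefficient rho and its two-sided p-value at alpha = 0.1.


Step 1: Rank x and y separately (midranks; no ties here).
rank(x): 5->3, 3->2, 13->5, 16->7, 2->1, 17->8, 15->6, 11->4
rank(y): 5->5, 2->2, 3->3, 8->8, 1->1, 7->7, 6->6, 4->4
Step 2: d_i = R_x(i) - R_y(i); compute d_i^2.
  (3-5)^2=4, (2-2)^2=0, (5-3)^2=4, (7-8)^2=1, (1-1)^2=0, (8-7)^2=1, (6-6)^2=0, (4-4)^2=0
sum(d^2) = 10.
Step 3: rho = 1 - 6*10 / (8*(8^2 - 1)) = 1 - 60/504 = 0.880952.
Step 4: Under H0, t = rho * sqrt((n-2)/(1-rho^2)) = 4.5601 ~ t(6).
Step 5: Two-sided p-value from the t-distribution with 6 df = 0.003850.
Step 6: alpha = 0.1. reject H0.

rho = 0.8810, p = 0.003850, reject H0 at alpha = 0.1.


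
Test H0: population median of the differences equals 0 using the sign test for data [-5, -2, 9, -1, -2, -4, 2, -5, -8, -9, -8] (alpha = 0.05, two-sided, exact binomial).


Step 1: Discard zero differences. Original n = 11; n_eff = number of nonzero differences = 11.
Nonzero differences (with sign): -5, -2, +9, -1, -2, -4, +2, -5, -8, -9, -8
Step 2: Count signs: positive = 2, negative = 9.
Step 3: Under H0: P(positive) = 0.5, so the number of positives S ~ Bin(11, 0.5).
Step 4: Two-sided exact p-value = sum of Bin(11,0.5) probabilities at or below the observed probability = 0.065430.
Step 5: alpha = 0.05. fail to reject H0.

n_eff = 11, pos = 2, neg = 9, p = 0.065430, fail to reject H0.


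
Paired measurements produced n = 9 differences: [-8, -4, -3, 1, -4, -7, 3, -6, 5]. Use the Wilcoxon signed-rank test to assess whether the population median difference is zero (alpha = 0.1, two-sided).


Step 1: Drop any zero differences (none here) and take |d_i|.
|d| = [8, 4, 3, 1, 4, 7, 3, 6, 5]
Step 2: Midrank |d_i| (ties get averaged ranks).
ranks: |8|->9, |4|->4.5, |3|->2.5, |1|->1, |4|->4.5, |7|->8, |3|->2.5, |6|->7, |5|->6
Step 3: Attach original signs; sum ranks with positive sign and with negative sign.
W+ = 1 + 2.5 + 6 = 9.5
W- = 9 + 4.5 + 2.5 + 4.5 + 8 + 7 = 35.5
(Check: W+ + W- = 45 should equal n(n+1)/2 = 45.)
Step 4: Test statistic W = min(W+, W-) = 9.5.
Step 5: Ties in |d|, so use the tie-corrected normal approximation.
        E[W] = n(n+1)/4 = 9*10/4 = 22.5.
        Tie groups: |d|=3 (t=2), |d|=4 (t=2); sum(t^3 - t) = 12.
        Var[W] = n(n+1)(2n+1)/24 - sum(t^3-t)/48 = 1710/24 - 12/48 = 71.
        z = (W - E[W]) / sqrt(Var[W]) = (9.5 - 22.5) / 8.4261 = -1.5428.
        Two-sided p = 2*Phi(z) = 0.122875.
Step 6: alpha = 0.1. fail to reject H0.

W+ = 9.5, W- = 35.5, W = min = 9.5, p = 0.122875, fail to reject H0.


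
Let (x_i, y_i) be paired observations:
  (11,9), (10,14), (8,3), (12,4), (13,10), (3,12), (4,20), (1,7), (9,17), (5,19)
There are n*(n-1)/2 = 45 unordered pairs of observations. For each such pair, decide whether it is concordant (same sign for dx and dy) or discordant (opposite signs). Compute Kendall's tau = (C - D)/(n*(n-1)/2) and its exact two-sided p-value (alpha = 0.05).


Step 1: Enumerate the 45 unordered pairs (i,j) with i<j and classify each by sign(x_j-x_i) * sign(y_j-y_i).
  (1,2):dx=-1,dy=+5->D; (1,3):dx=-3,dy=-6->C; (1,4):dx=+1,dy=-5->D; (1,5):dx=+2,dy=+1->C
  (1,6):dx=-8,dy=+3->D; (1,7):dx=-7,dy=+11->D; (1,8):dx=-10,dy=-2->C; (1,9):dx=-2,dy=+8->D
  (1,10):dx=-6,dy=+10->D; (2,3):dx=-2,dy=-11->C; (2,4):dx=+2,dy=-10->D; (2,5):dx=+3,dy=-4->D
  (2,6):dx=-7,dy=-2->C; (2,7):dx=-6,dy=+6->D; (2,8):dx=-9,dy=-7->C; (2,9):dx=-1,dy=+3->D
  (2,10):dx=-5,dy=+5->D; (3,4):dx=+4,dy=+1->C; (3,5):dx=+5,dy=+7->C; (3,6):dx=-5,dy=+9->D
  (3,7):dx=-4,dy=+17->D; (3,8):dx=-7,dy=+4->D; (3,9):dx=+1,dy=+14->C; (3,10):dx=-3,dy=+16->D
  (4,5):dx=+1,dy=+6->C; (4,6):dx=-9,dy=+8->D; (4,7):dx=-8,dy=+16->D; (4,8):dx=-11,dy=+3->D
  (4,9):dx=-3,dy=+13->D; (4,10):dx=-7,dy=+15->D; (5,6):dx=-10,dy=+2->D; (5,7):dx=-9,dy=+10->D
  (5,8):dx=-12,dy=-3->C; (5,9):dx=-4,dy=+7->D; (5,10):dx=-8,dy=+9->D; (6,7):dx=+1,dy=+8->C
  (6,8):dx=-2,dy=-5->C; (6,9):dx=+6,dy=+5->C; (6,10):dx=+2,dy=+7->C; (7,8):dx=-3,dy=-13->C
  (7,9):dx=+5,dy=-3->D; (7,10):dx=+1,dy=-1->D; (8,9):dx=+8,dy=+10->C; (8,10):dx=+4,dy=+12->C
  (9,10):dx=-4,dy=+2->D
Step 2: C = 18, D = 27, total pairs = 45.
Step 3: tau = (C - D)/(n(n-1)/2) = (18 - 27)/45 = -0.200000.
Step 4: Exact two-sided p-value (enumerate n! = 3628800 permutations of y under H0): p = 0.484313.
Step 5: alpha = 0.05. fail to reject H0.

tau_b = -0.2000 (C=18, D=27), p = 0.484313, fail to reject H0.


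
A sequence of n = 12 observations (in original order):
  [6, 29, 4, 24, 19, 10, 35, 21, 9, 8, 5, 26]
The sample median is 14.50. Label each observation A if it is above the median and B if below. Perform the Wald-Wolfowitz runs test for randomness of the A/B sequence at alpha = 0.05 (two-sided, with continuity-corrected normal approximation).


Step 1: Compute median = 14.50; label A = above, B = below.
Labels in order: BABAABAABBBA  (n_A = 6, n_B = 6)
Step 2: Count runs R = 8.
Step 3: Under H0 (random ordering), E[R] = 2*n_A*n_B/(n_A+n_B) + 1 = 2*6*6/12 + 1 = 7.0000.
        Var[R] = 2*n_A*n_B*(2*n_A*n_B - n_A - n_B) / ((n_A+n_B)^2 * (n_A+n_B-1)) = 4320/1584 = 2.7273.
        SD[R] = 1.6514.
Step 4: Continuity-corrected z = (R - 0.5 - E[R]) / SD[R] = (8 - 0.5 - 7.0000) / 1.6514 = 0.3028.
Step 5: Two-sided p-value via normal approximation = 2*(1 - Phi(|z|)) = 0.762069.
Step 6: alpha = 0.05. fail to reject H0.

R = 8, z = 0.3028, p = 0.762069, fail to reject H0.


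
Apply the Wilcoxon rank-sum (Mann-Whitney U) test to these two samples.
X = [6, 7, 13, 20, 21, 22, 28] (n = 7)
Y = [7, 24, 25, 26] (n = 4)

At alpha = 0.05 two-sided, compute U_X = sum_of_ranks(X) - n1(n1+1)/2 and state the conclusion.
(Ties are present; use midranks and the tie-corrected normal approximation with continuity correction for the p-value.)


Step 1: Combine and sort all 11 observations; assign midranks.
sorted (value, group): (6,X), (7,X), (7,Y), (13,X), (20,X), (21,X), (22,X), (24,Y), (25,Y), (26,Y), (28,X)
ranks: 6->1, 7->2.5, 7->2.5, 13->4, 20->5, 21->6, 22->7, 24->8, 25->9, 26->10, 28->11
Step 2: Rank sum for X: R1 = 1 + 2.5 + 4 + 5 + 6 + 7 + 11 = 36.5.
Step 3: U_X = R1 - n1(n1+1)/2 = 36.5 - 7*8/2 = 36.5 - 28 = 8.5.
       U_Y = n1*n2 - U_X = 28 - 8.5 = 19.5.
Step 4: Ties are present, so use the tie-corrected normal approximation (with continuity correction) for the p-value.
Step 5: p-value = 0.343605; compare to alpha = 0.05. fail to reject H0.

U_X = 8.5, p = 0.343605, fail to reject H0 at alpha = 0.05.


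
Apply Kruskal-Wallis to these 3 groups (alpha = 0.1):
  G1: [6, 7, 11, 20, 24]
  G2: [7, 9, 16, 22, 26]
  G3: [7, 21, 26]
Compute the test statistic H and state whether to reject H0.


Step 1: Combine all N = 13 observations and assign midranks.
sorted (value, group, rank): (6,G1,1), (7,G1,3), (7,G2,3), (7,G3,3), (9,G2,5), (11,G1,6), (16,G2,7), (20,G1,8), (21,G3,9), (22,G2,10), (24,G1,11), (26,G2,12.5), (26,G3,12.5)
Step 2: Sum ranks within each group.
R_1 = 29 (n_1 = 5)
R_2 = 37.5 (n_2 = 5)
R_3 = 24.5 (n_3 = 3)
Step 3: H = 12/(N(N+1)) * sum(R_i^2/n_i) - 3(N+1)
     = 12/(13*14) * (29^2/5 + 37.5^2/5 + 24.5^2/3) - 3*14
     = 0.065934 * 649.533 - 42
     = 0.826374.
Step 4: Ties present; correction factor C = 1 - 30/(13^3 - 13) = 0.986264. Corrected H = 0.826374 / 0.986264 = 0.837883.
Step 5: Under H0, H ~ chi^2(2); p-value = 0.657743.
Step 6: alpha = 0.1. fail to reject H0.

H = 0.8379, df = 2, p = 0.657743, fail to reject H0.


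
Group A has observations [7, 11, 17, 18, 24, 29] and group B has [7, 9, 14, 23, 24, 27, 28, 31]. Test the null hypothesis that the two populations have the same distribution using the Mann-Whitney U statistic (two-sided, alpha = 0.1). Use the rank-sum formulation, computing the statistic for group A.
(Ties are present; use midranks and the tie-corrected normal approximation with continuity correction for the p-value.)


Step 1: Combine and sort all 14 observations; assign midranks.
sorted (value, group): (7,X), (7,Y), (9,Y), (11,X), (14,Y), (17,X), (18,X), (23,Y), (24,X), (24,Y), (27,Y), (28,Y), (29,X), (31,Y)
ranks: 7->1.5, 7->1.5, 9->3, 11->4, 14->5, 17->6, 18->7, 23->8, 24->9.5, 24->9.5, 27->11, 28->12, 29->13, 31->14
Step 2: Rank sum for X: R1 = 1.5 + 4 + 6 + 7 + 9.5 + 13 = 41.
Step 3: U_X = R1 - n1(n1+1)/2 = 41 - 6*7/2 = 41 - 21 = 20.
       U_Y = n1*n2 - U_X = 48 - 20 = 28.
Step 4: Ties are present, so use the tie-corrected normal approximation (with continuity correction) for the p-value.
Step 5: p-value = 0.650661; compare to alpha = 0.1. fail to reject H0.

U_X = 20, p = 0.650661, fail to reject H0 at alpha = 0.1.


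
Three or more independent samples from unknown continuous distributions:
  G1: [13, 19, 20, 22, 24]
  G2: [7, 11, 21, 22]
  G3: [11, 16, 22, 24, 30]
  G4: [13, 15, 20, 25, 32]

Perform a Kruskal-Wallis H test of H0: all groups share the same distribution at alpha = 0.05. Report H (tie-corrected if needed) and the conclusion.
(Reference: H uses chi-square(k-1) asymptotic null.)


Step 1: Combine all N = 19 observations and assign midranks.
sorted (value, group, rank): (7,G2,1), (11,G2,2.5), (11,G3,2.5), (13,G1,4.5), (13,G4,4.5), (15,G4,6), (16,G3,7), (19,G1,8), (20,G1,9.5), (20,G4,9.5), (21,G2,11), (22,G1,13), (22,G2,13), (22,G3,13), (24,G1,15.5), (24,G3,15.5), (25,G4,17), (30,G3,18), (32,G4,19)
Step 2: Sum ranks within each group.
R_1 = 50.5 (n_1 = 5)
R_2 = 27.5 (n_2 = 4)
R_3 = 56 (n_3 = 5)
R_4 = 56 (n_4 = 5)
Step 3: H = 12/(N(N+1)) * sum(R_i^2/n_i) - 3(N+1)
     = 12/(19*20) * (50.5^2/5 + 27.5^2/4 + 56^2/5 + 56^2/5) - 3*20
     = 0.031579 * 1953.51 - 60
     = 1.689868.
Step 4: Ties present; correction factor C = 1 - 48/(19^3 - 19) = 0.992982. Corrected H = 1.689868 / 0.992982 = 1.701811.
Step 5: Under H0, H ~ chi^2(3); p-value = 0.636531.
Step 6: alpha = 0.05. fail to reject H0.

H = 1.7018, df = 3, p = 0.636531, fail to reject H0.


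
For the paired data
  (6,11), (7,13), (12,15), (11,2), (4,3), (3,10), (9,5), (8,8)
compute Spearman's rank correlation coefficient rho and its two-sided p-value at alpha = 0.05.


Step 1: Rank x and y separately (midranks; no ties here).
rank(x): 6->3, 7->4, 12->8, 11->7, 4->2, 3->1, 9->6, 8->5
rank(y): 11->6, 13->7, 15->8, 2->1, 3->2, 10->5, 5->3, 8->4
Step 2: d_i = R_x(i) - R_y(i); compute d_i^2.
  (3-6)^2=9, (4-7)^2=9, (8-8)^2=0, (7-1)^2=36, (2-2)^2=0, (1-5)^2=16, (6-3)^2=9, (5-4)^2=1
sum(d^2) = 80.
Step 3: rho = 1 - 6*80 / (8*(8^2 - 1)) = 1 - 480/504 = 0.047619.
Step 4: Under H0, t = rho * sqrt((n-2)/(1-rho^2)) = 0.1168 ~ t(6).
Step 5: Two-sided p-value from the t-distribution with 6 df = 0.910849.
Step 6: alpha = 0.05. fail to reject H0.

rho = 0.0476, p = 0.910849, fail to reject H0 at alpha = 0.05.


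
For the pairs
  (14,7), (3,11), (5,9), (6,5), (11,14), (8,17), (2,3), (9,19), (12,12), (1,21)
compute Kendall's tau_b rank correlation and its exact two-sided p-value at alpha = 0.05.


Step 1: Enumerate the 45 unordered pairs (i,j) with i<j and classify each by sign(x_j-x_i) * sign(y_j-y_i).
  (1,2):dx=-11,dy=+4->D; (1,3):dx=-9,dy=+2->D; (1,4):dx=-8,dy=-2->C; (1,5):dx=-3,dy=+7->D
  (1,6):dx=-6,dy=+10->D; (1,7):dx=-12,dy=-4->C; (1,8):dx=-5,dy=+12->D; (1,9):dx=-2,dy=+5->D
  (1,10):dx=-13,dy=+14->D; (2,3):dx=+2,dy=-2->D; (2,4):dx=+3,dy=-6->D; (2,5):dx=+8,dy=+3->C
  (2,6):dx=+5,dy=+6->C; (2,7):dx=-1,dy=-8->C; (2,8):dx=+6,dy=+8->C; (2,9):dx=+9,dy=+1->C
  (2,10):dx=-2,dy=+10->D; (3,4):dx=+1,dy=-4->D; (3,5):dx=+6,dy=+5->C; (3,6):dx=+3,dy=+8->C
  (3,7):dx=-3,dy=-6->C; (3,8):dx=+4,dy=+10->C; (3,9):dx=+7,dy=+3->C; (3,10):dx=-4,dy=+12->D
  (4,5):dx=+5,dy=+9->C; (4,6):dx=+2,dy=+12->C; (4,7):dx=-4,dy=-2->C; (4,8):dx=+3,dy=+14->C
  (4,9):dx=+6,dy=+7->C; (4,10):dx=-5,dy=+16->D; (5,6):dx=-3,dy=+3->D; (5,7):dx=-9,dy=-11->C
  (5,8):dx=-2,dy=+5->D; (5,9):dx=+1,dy=-2->D; (5,10):dx=-10,dy=+7->D; (6,7):dx=-6,dy=-14->C
  (6,8):dx=+1,dy=+2->C; (6,9):dx=+4,dy=-5->D; (6,10):dx=-7,dy=+4->D; (7,8):dx=+7,dy=+16->C
  (7,9):dx=+10,dy=+9->C; (7,10):dx=-1,dy=+18->D; (8,9):dx=+3,dy=-7->D; (8,10):dx=-8,dy=+2->D
  (9,10):dx=-11,dy=+9->D
Step 2: C = 22, D = 23, total pairs = 45.
Step 3: tau = (C - D)/(n(n-1)/2) = (22 - 23)/45 = -0.022222.
Step 4: Exact two-sided p-value (enumerate n! = 3628800 permutations of y under H0): p = 1.000000.
Step 5: alpha = 0.05. fail to reject H0.

tau_b = -0.0222 (C=22, D=23), p = 1.000000, fail to reject H0.


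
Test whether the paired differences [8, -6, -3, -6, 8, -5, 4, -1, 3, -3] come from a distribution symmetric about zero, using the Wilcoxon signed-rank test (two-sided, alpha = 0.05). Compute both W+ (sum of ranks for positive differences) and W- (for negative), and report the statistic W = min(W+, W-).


Step 1: Drop any zero differences (none here) and take |d_i|.
|d| = [8, 6, 3, 6, 8, 5, 4, 1, 3, 3]
Step 2: Midrank |d_i| (ties get averaged ranks).
ranks: |8|->9.5, |6|->7.5, |3|->3, |6|->7.5, |8|->9.5, |5|->6, |4|->5, |1|->1, |3|->3, |3|->3
Step 3: Attach original signs; sum ranks with positive sign and with negative sign.
W+ = 9.5 + 9.5 + 5 + 3 = 27
W- = 7.5 + 3 + 7.5 + 6 + 1 + 3 = 28
(Check: W+ + W- = 55 should equal n(n+1)/2 = 55.)
Step 4: Test statistic W = min(W+, W-) = 27.
Step 5: Ties in |d|, so use the tie-corrected normal approximation.
        E[W] = n(n+1)/4 = 10*11/4 = 27.5.
        Tie groups: |d|=3 (t=3), |d|=6 (t=2), |d|=8 (t=2); sum(t^3 - t) = 36.
        Var[W] = n(n+1)(2n+1)/24 - sum(t^3-t)/48 = 2310/24 - 36/48 = 95.5.
        z = (W - E[W]) / sqrt(Var[W]) = (27 - 27.5) / 9.7724 = -0.0512.
        Two-sided p = 2*Phi(z) = 0.959194.
Step 6: alpha = 0.05. fail to reject H0.

W+ = 27, W- = 28, W = min = 27, p = 0.959194, fail to reject H0.


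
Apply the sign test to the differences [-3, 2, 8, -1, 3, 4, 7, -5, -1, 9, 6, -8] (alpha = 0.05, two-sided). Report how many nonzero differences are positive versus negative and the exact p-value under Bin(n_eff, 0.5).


Step 1: Discard zero differences. Original n = 12; n_eff = number of nonzero differences = 12.
Nonzero differences (with sign): -3, +2, +8, -1, +3, +4, +7, -5, -1, +9, +6, -8
Step 2: Count signs: positive = 7, negative = 5.
Step 3: Under H0: P(positive) = 0.5, so the number of positives S ~ Bin(12, 0.5).
Step 4: Two-sided exact p-value = sum of Bin(12,0.5) probabilities at or below the observed probability = 0.774414.
Step 5: alpha = 0.05. fail to reject H0.

n_eff = 12, pos = 7, neg = 5, p = 0.774414, fail to reject H0.


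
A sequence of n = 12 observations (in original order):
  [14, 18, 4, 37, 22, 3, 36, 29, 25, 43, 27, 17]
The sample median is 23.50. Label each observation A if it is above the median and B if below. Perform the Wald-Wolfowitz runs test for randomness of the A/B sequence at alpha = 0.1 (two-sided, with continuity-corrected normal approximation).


Step 1: Compute median = 23.50; label A = above, B = below.
Labels in order: BBBABBAAAAAB  (n_A = 6, n_B = 6)
Step 2: Count runs R = 5.
Step 3: Under H0 (random ordering), E[R] = 2*n_A*n_B/(n_A+n_B) + 1 = 2*6*6/12 + 1 = 7.0000.
        Var[R] = 2*n_A*n_B*(2*n_A*n_B - n_A - n_B) / ((n_A+n_B)^2 * (n_A+n_B-1)) = 4320/1584 = 2.7273.
        SD[R] = 1.6514.
Step 4: Continuity-corrected z = (R + 0.5 - E[R]) / SD[R] = (5 + 0.5 - 7.0000) / 1.6514 = -0.9083.
Step 5: Two-sided p-value via normal approximation = 2*(1 - Phi(|z|)) = 0.363722.
Step 6: alpha = 0.1. fail to reject H0.

R = 5, z = -0.9083, p = 0.363722, fail to reject H0.


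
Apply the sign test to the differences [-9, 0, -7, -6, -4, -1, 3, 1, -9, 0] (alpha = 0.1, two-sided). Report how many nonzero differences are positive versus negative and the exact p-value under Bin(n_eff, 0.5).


Step 1: Discard zero differences. Original n = 10; n_eff = number of nonzero differences = 8.
Nonzero differences (with sign): -9, -7, -6, -4, -1, +3, +1, -9
Step 2: Count signs: positive = 2, negative = 6.
Step 3: Under H0: P(positive) = 0.5, so the number of positives S ~ Bin(8, 0.5).
Step 4: Two-sided exact p-value = sum of Bin(8,0.5) probabilities at or below the observed probability = 0.289062.
Step 5: alpha = 0.1. fail to reject H0.

n_eff = 8, pos = 2, neg = 6, p = 0.289062, fail to reject H0.


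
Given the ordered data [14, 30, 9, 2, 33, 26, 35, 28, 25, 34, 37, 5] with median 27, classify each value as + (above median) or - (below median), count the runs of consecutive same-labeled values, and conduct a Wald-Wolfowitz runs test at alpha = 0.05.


Step 1: Compute median = 27; label A = above, B = below.
Labels in order: BABBABAABAAB  (n_A = 6, n_B = 6)
Step 2: Count runs R = 9.
Step 3: Under H0 (random ordering), E[R] = 2*n_A*n_B/(n_A+n_B) + 1 = 2*6*6/12 + 1 = 7.0000.
        Var[R] = 2*n_A*n_B*(2*n_A*n_B - n_A - n_B) / ((n_A+n_B)^2 * (n_A+n_B-1)) = 4320/1584 = 2.7273.
        SD[R] = 1.6514.
Step 4: Continuity-corrected z = (R - 0.5 - E[R]) / SD[R] = (9 - 0.5 - 7.0000) / 1.6514 = 0.9083.
Step 5: Two-sided p-value via normal approximation = 2*(1 - Phi(|z|)) = 0.363722.
Step 6: alpha = 0.05. fail to reject H0.

R = 9, z = 0.9083, p = 0.363722, fail to reject H0.


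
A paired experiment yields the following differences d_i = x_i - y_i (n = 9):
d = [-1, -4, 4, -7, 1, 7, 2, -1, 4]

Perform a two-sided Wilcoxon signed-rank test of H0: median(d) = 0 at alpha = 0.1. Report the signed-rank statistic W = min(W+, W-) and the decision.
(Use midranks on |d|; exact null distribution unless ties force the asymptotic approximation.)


Step 1: Drop any zero differences (none here) and take |d_i|.
|d| = [1, 4, 4, 7, 1, 7, 2, 1, 4]
Step 2: Midrank |d_i| (ties get averaged ranks).
ranks: |1|->2, |4|->6, |4|->6, |7|->8.5, |1|->2, |7|->8.5, |2|->4, |1|->2, |4|->6
Step 3: Attach original signs; sum ranks with positive sign and with negative sign.
W+ = 6 + 2 + 8.5 + 4 + 6 = 26.5
W- = 2 + 6 + 8.5 + 2 = 18.5
(Check: W+ + W- = 45 should equal n(n+1)/2 = 45.)
Step 4: Test statistic W = min(W+, W-) = 18.5.
Step 5: Ties in |d|, so use the tie-corrected normal approximation.
        E[W] = n(n+1)/4 = 9*10/4 = 22.5.
        Tie groups: |d|=1 (t=3), |d|=4 (t=3), |d|=7 (t=2); sum(t^3 - t) = 54.
        Var[W] = n(n+1)(2n+1)/24 - sum(t^3-t)/48 = 1710/24 - 54/48 = 70.125.
        z = (W - E[W]) / sqrt(Var[W]) = (18.5 - 22.5) / 8.3741 = -0.4777.
        Two-sided p = 2*Phi(z) = 0.632889.
Step 6: alpha = 0.1. fail to reject H0.

W+ = 26.5, W- = 18.5, W = min = 18.5, p = 0.632889, fail to reject H0.


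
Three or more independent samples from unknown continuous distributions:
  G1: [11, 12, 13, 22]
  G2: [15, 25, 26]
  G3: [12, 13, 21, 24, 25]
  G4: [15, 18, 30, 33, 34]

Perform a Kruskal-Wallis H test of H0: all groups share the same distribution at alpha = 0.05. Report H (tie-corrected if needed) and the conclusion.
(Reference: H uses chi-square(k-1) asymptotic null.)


Step 1: Combine all N = 17 observations and assign midranks.
sorted (value, group, rank): (11,G1,1), (12,G1,2.5), (12,G3,2.5), (13,G1,4.5), (13,G3,4.5), (15,G2,6.5), (15,G4,6.5), (18,G4,8), (21,G3,9), (22,G1,10), (24,G3,11), (25,G2,12.5), (25,G3,12.5), (26,G2,14), (30,G4,15), (33,G4,16), (34,G4,17)
Step 2: Sum ranks within each group.
R_1 = 18 (n_1 = 4)
R_2 = 33 (n_2 = 3)
R_3 = 39.5 (n_3 = 5)
R_4 = 62.5 (n_4 = 5)
Step 3: H = 12/(N(N+1)) * sum(R_i^2/n_i) - 3(N+1)
     = 12/(17*18) * (18^2/4 + 33^2/3 + 39.5^2/5 + 62.5^2/5) - 3*18
     = 0.039216 * 1537.3 - 54
     = 6.286275.
Step 4: Ties present; correction factor C = 1 - 24/(17^3 - 17) = 0.995098. Corrected H = 6.286275 / 0.995098 = 6.317241.
Step 5: Under H0, H ~ chi^2(3); p-value = 0.097156.
Step 6: alpha = 0.05. fail to reject H0.

H = 6.3172, df = 3, p = 0.097156, fail to reject H0.


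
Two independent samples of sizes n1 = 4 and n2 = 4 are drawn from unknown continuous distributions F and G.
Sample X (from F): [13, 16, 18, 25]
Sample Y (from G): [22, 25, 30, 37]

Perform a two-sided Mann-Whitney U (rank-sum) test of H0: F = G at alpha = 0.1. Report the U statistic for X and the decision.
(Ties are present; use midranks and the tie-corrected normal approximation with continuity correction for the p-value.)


Step 1: Combine and sort all 8 observations; assign midranks.
sorted (value, group): (13,X), (16,X), (18,X), (22,Y), (25,X), (25,Y), (30,Y), (37,Y)
ranks: 13->1, 16->2, 18->3, 22->4, 25->5.5, 25->5.5, 30->7, 37->8
Step 2: Rank sum for X: R1 = 1 + 2 + 3 + 5.5 = 11.5.
Step 3: U_X = R1 - n1(n1+1)/2 = 11.5 - 4*5/2 = 11.5 - 10 = 1.5.
       U_Y = n1*n2 - U_X = 16 - 1.5 = 14.5.
Step 4: Ties are present, so use the tie-corrected normal approximation (with continuity correction) for the p-value.
Step 5: p-value = 0.081429; compare to alpha = 0.1. reject H0.

U_X = 1.5, p = 0.081429, reject H0 at alpha = 0.1.


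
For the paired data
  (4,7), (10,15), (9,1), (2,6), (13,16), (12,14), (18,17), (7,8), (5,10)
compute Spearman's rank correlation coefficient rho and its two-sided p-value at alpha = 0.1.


Step 1: Rank x and y separately (midranks; no ties here).
rank(x): 4->2, 10->6, 9->5, 2->1, 13->8, 12->7, 18->9, 7->4, 5->3
rank(y): 7->3, 15->7, 1->1, 6->2, 16->8, 14->6, 17->9, 8->4, 10->5
Step 2: d_i = R_x(i) - R_y(i); compute d_i^2.
  (2-3)^2=1, (6-7)^2=1, (5-1)^2=16, (1-2)^2=1, (8-8)^2=0, (7-6)^2=1, (9-9)^2=0, (4-4)^2=0, (3-5)^2=4
sum(d^2) = 24.
Step 3: rho = 1 - 6*24 / (9*(9^2 - 1)) = 1 - 144/720 = 0.800000.
Step 4: Under H0, t = rho * sqrt((n-2)/(1-rho^2)) = 3.5277 ~ t(7).
Step 5: Two-sided p-value from the t-distribution with 7 df = 0.009628.
Step 6: alpha = 0.1. reject H0.

rho = 0.8000, p = 0.009628, reject H0 at alpha = 0.1.


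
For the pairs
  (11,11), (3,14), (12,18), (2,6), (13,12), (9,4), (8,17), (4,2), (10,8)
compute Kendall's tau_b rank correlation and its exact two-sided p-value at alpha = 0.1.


Step 1: Enumerate the 36 unordered pairs (i,j) with i<j and classify each by sign(x_j-x_i) * sign(y_j-y_i).
  (1,2):dx=-8,dy=+3->D; (1,3):dx=+1,dy=+7->C; (1,4):dx=-9,dy=-5->C; (1,5):dx=+2,dy=+1->C
  (1,6):dx=-2,dy=-7->C; (1,7):dx=-3,dy=+6->D; (1,8):dx=-7,dy=-9->C; (1,9):dx=-1,dy=-3->C
  (2,3):dx=+9,dy=+4->C; (2,4):dx=-1,dy=-8->C; (2,5):dx=+10,dy=-2->D; (2,6):dx=+6,dy=-10->D
  (2,7):dx=+5,dy=+3->C; (2,8):dx=+1,dy=-12->D; (2,9):dx=+7,dy=-6->D; (3,4):dx=-10,dy=-12->C
  (3,5):dx=+1,dy=-6->D; (3,6):dx=-3,dy=-14->C; (3,7):dx=-4,dy=-1->C; (3,8):dx=-8,dy=-16->C
  (3,9):dx=-2,dy=-10->C; (4,5):dx=+11,dy=+6->C; (4,6):dx=+7,dy=-2->D; (4,7):dx=+6,dy=+11->C
  (4,8):dx=+2,dy=-4->D; (4,9):dx=+8,dy=+2->C; (5,6):dx=-4,dy=-8->C; (5,7):dx=-5,dy=+5->D
  (5,8):dx=-9,dy=-10->C; (5,9):dx=-3,dy=-4->C; (6,7):dx=-1,dy=+13->D; (6,8):dx=-5,dy=-2->C
  (6,9):dx=+1,dy=+4->C; (7,8):dx=-4,dy=-15->C; (7,9):dx=+2,dy=-9->D; (8,9):dx=+6,dy=+6->C
Step 2: C = 24, D = 12, total pairs = 36.
Step 3: tau = (C - D)/(n(n-1)/2) = (24 - 12)/36 = 0.333333.
Step 4: Exact two-sided p-value (enumerate n! = 362880 permutations of y under H0): p = 0.259518.
Step 5: alpha = 0.1. fail to reject H0.

tau_b = 0.3333 (C=24, D=12), p = 0.259518, fail to reject H0.


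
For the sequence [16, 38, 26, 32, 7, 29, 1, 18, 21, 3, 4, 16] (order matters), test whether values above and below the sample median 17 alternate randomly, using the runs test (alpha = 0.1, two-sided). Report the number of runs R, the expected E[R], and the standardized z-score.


Step 1: Compute median = 17; label A = above, B = below.
Labels in order: BAAABABAABBB  (n_A = 6, n_B = 6)
Step 2: Count runs R = 7.
Step 3: Under H0 (random ordering), E[R] = 2*n_A*n_B/(n_A+n_B) + 1 = 2*6*6/12 + 1 = 7.0000.
        Var[R] = 2*n_A*n_B*(2*n_A*n_B - n_A - n_B) / ((n_A+n_B)^2 * (n_A+n_B-1)) = 4320/1584 = 2.7273.
        SD[R] = 1.6514.
Step 4: R = E[R], so z = 0 with no continuity correction.
Step 5: Two-sided p-value via normal approximation = 2*(1 - Phi(|z|)) = 1.000000.
Step 6: alpha = 0.1. fail to reject H0.

R = 7, z = 0.0000, p = 1.000000, fail to reject H0.


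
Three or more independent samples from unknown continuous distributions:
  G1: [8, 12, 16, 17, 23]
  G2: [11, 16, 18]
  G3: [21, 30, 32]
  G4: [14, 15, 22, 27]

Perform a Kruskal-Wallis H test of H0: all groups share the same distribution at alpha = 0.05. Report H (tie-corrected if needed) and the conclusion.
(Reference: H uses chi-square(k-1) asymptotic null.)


Step 1: Combine all N = 15 observations and assign midranks.
sorted (value, group, rank): (8,G1,1), (11,G2,2), (12,G1,3), (14,G4,4), (15,G4,5), (16,G1,6.5), (16,G2,6.5), (17,G1,8), (18,G2,9), (21,G3,10), (22,G4,11), (23,G1,12), (27,G4,13), (30,G3,14), (32,G3,15)
Step 2: Sum ranks within each group.
R_1 = 30.5 (n_1 = 5)
R_2 = 17.5 (n_2 = 3)
R_3 = 39 (n_3 = 3)
R_4 = 33 (n_4 = 4)
Step 3: H = 12/(N(N+1)) * sum(R_i^2/n_i) - 3(N+1)
     = 12/(15*16) * (30.5^2/5 + 17.5^2/3 + 39^2/3 + 33^2/4) - 3*16
     = 0.050000 * 1067.38 - 48
     = 5.369167.
Step 4: Ties present; correction factor C = 1 - 6/(15^3 - 15) = 0.998214. Corrected H = 5.369167 / 0.998214 = 5.378772.
Step 5: Under H0, H ~ chi^2(3); p-value = 0.146072.
Step 6: alpha = 0.05. fail to reject H0.

H = 5.3788, df = 3, p = 0.146072, fail to reject H0.


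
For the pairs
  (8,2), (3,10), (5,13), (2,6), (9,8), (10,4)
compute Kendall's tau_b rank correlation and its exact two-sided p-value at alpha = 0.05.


Step 1: Enumerate the 15 unordered pairs (i,j) with i<j and classify each by sign(x_j-x_i) * sign(y_j-y_i).
  (1,2):dx=-5,dy=+8->D; (1,3):dx=-3,dy=+11->D; (1,4):dx=-6,dy=+4->D; (1,5):dx=+1,dy=+6->C
  (1,6):dx=+2,dy=+2->C; (2,3):dx=+2,dy=+3->C; (2,4):dx=-1,dy=-4->C; (2,5):dx=+6,dy=-2->D
  (2,6):dx=+7,dy=-6->D; (3,4):dx=-3,dy=-7->C; (3,5):dx=+4,dy=-5->D; (3,6):dx=+5,dy=-9->D
  (4,5):dx=+7,dy=+2->C; (4,6):dx=+8,dy=-2->D; (5,6):dx=+1,dy=-4->D
Step 2: C = 6, D = 9, total pairs = 15.
Step 3: tau = (C - D)/(n(n-1)/2) = (6 - 9)/15 = -0.200000.
Step 4: Exact two-sided p-value (enumerate n! = 720 permutations of y under H0): p = 0.719444.
Step 5: alpha = 0.05. fail to reject H0.

tau_b = -0.2000 (C=6, D=9), p = 0.719444, fail to reject H0.


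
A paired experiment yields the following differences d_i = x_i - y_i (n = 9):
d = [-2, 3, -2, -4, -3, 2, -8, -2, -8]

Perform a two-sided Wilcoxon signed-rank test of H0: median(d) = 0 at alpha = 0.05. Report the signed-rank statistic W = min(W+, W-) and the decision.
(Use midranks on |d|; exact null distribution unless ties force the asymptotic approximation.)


Step 1: Drop any zero differences (none here) and take |d_i|.
|d| = [2, 3, 2, 4, 3, 2, 8, 2, 8]
Step 2: Midrank |d_i| (ties get averaged ranks).
ranks: |2|->2.5, |3|->5.5, |2|->2.5, |4|->7, |3|->5.5, |2|->2.5, |8|->8.5, |2|->2.5, |8|->8.5
Step 3: Attach original signs; sum ranks with positive sign and with negative sign.
W+ = 5.5 + 2.5 = 8
W- = 2.5 + 2.5 + 7 + 5.5 + 8.5 + 2.5 + 8.5 = 37
(Check: W+ + W- = 45 should equal n(n+1)/2 = 45.)
Step 4: Test statistic W = min(W+, W-) = 8.
Step 5: Ties in |d|, so use the tie-corrected normal approximation.
        E[W] = n(n+1)/4 = 9*10/4 = 22.5.
        Tie groups: |d|=2 (t=4), |d|=3 (t=2), |d|=8 (t=2); sum(t^3 - t) = 72.
        Var[W] = n(n+1)(2n+1)/24 - sum(t^3-t)/48 = 1710/24 - 72/48 = 69.75.
        z = (W - E[W]) / sqrt(Var[W]) = (8 - 22.5) / 8.3516 = -1.7362.
        Two-sided p = 2*Phi(z) = 0.082531.
Step 6: alpha = 0.05. fail to reject H0.

W+ = 8, W- = 37, W = min = 8, p = 0.082531, fail to reject H0.


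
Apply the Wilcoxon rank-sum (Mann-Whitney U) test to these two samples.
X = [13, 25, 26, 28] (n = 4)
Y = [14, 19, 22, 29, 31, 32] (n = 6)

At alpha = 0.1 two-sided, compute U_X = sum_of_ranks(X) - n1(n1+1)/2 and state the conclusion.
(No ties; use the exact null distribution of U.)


Step 1: Combine and sort all 10 observations; assign midranks.
sorted (value, group): (13,X), (14,Y), (19,Y), (22,Y), (25,X), (26,X), (28,X), (29,Y), (31,Y), (32,Y)
ranks: 13->1, 14->2, 19->3, 22->4, 25->5, 26->6, 28->7, 29->8, 31->9, 32->10
Step 2: Rank sum for X: R1 = 1 + 5 + 6 + 7 = 19.
Step 3: U_X = R1 - n1(n1+1)/2 = 19 - 4*5/2 = 19 - 10 = 9.
       U_Y = n1*n2 - U_X = 24 - 9 = 15.
Step 4: No ties, so the exact null distribution of U (based on enumerating the C(10,4) = 210 equally likely rank assignments) gives the two-sided p-value.
Step 5: p-value = 0.609524; compare to alpha = 0.1. fail to reject H0.

U_X = 9, p = 0.609524, fail to reject H0 at alpha = 0.1.


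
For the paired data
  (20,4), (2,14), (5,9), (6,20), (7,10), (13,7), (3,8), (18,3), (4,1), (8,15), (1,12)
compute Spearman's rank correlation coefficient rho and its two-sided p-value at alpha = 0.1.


Step 1: Rank x and y separately (midranks; no ties here).
rank(x): 20->11, 2->2, 5->5, 6->6, 7->7, 13->9, 3->3, 18->10, 4->4, 8->8, 1->1
rank(y): 4->3, 14->9, 9->6, 20->11, 10->7, 7->4, 8->5, 3->2, 1->1, 15->10, 12->8
Step 2: d_i = R_x(i) - R_y(i); compute d_i^2.
  (11-3)^2=64, (2-9)^2=49, (5-6)^2=1, (6-11)^2=25, (7-7)^2=0, (9-4)^2=25, (3-5)^2=4, (10-2)^2=64, (4-1)^2=9, (8-10)^2=4, (1-8)^2=49
sum(d^2) = 294.
Step 3: rho = 1 - 6*294 / (11*(11^2 - 1)) = 1 - 1764/1320 = -0.336364.
Step 4: Under H0, t = rho * sqrt((n-2)/(1-rho^2)) = -1.0715 ~ t(9).
Step 5: Two-sided p-value from the t-distribution with 9 df = 0.311824.
Step 6: alpha = 0.1. fail to reject H0.

rho = -0.3364, p = 0.311824, fail to reject H0 at alpha = 0.1.


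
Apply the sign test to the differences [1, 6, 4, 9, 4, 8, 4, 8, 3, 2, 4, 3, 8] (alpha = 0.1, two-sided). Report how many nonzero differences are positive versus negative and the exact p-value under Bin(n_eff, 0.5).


Step 1: Discard zero differences. Original n = 13; n_eff = number of nonzero differences = 13.
Nonzero differences (with sign): +1, +6, +4, +9, +4, +8, +4, +8, +3, +2, +4, +3, +8
Step 2: Count signs: positive = 13, negative = 0.
Step 3: Under H0: P(positive) = 0.5, so the number of positives S ~ Bin(13, 0.5).
Step 4: Two-sided exact p-value = sum of Bin(13,0.5) probabilities at or below the observed probability = 0.000244.
Step 5: alpha = 0.1. reject H0.

n_eff = 13, pos = 13, neg = 0, p = 0.000244, reject H0.


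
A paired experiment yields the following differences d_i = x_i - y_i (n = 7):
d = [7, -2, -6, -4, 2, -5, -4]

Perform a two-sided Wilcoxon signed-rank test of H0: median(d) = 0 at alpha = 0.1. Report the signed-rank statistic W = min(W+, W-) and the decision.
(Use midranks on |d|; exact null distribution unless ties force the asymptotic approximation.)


Step 1: Drop any zero differences (none here) and take |d_i|.
|d| = [7, 2, 6, 4, 2, 5, 4]
Step 2: Midrank |d_i| (ties get averaged ranks).
ranks: |7|->7, |2|->1.5, |6|->6, |4|->3.5, |2|->1.5, |5|->5, |4|->3.5
Step 3: Attach original signs; sum ranks with positive sign and with negative sign.
W+ = 7 + 1.5 = 8.5
W- = 1.5 + 6 + 3.5 + 5 + 3.5 = 19.5
(Check: W+ + W- = 28 should equal n(n+1)/2 = 28.)
Step 4: Test statistic W = min(W+, W-) = 8.5.
Step 5: Ties in |d|, so use the tie-corrected normal approximation.
        E[W] = n(n+1)/4 = 7*8/4 = 14.
        Tie groups: |d|=2 (t=2), |d|=4 (t=2); sum(t^3 - t) = 12.
        Var[W] = n(n+1)(2n+1)/24 - sum(t^3-t)/48 = 840/24 - 12/48 = 34.75.
        z = (W - E[W]) / sqrt(Var[W]) = (8.5 - 14) / 5.8949 = -0.9330.
        Two-sided p = 2*Phi(z) = 0.350816.
Step 6: alpha = 0.1. fail to reject H0.

W+ = 8.5, W- = 19.5, W = min = 8.5, p = 0.350816, fail to reject H0.


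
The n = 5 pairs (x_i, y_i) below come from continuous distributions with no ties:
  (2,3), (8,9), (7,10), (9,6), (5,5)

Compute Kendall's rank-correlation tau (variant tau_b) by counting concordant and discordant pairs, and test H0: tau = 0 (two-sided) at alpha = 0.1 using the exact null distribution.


Step 1: Enumerate the 10 unordered pairs (i,j) with i<j and classify each by sign(x_j-x_i) * sign(y_j-y_i).
  (1,2):dx=+6,dy=+6->C; (1,3):dx=+5,dy=+7->C; (1,4):dx=+7,dy=+3->C; (1,5):dx=+3,dy=+2->C
  (2,3):dx=-1,dy=+1->D; (2,4):dx=+1,dy=-3->D; (2,5):dx=-3,dy=-4->C; (3,4):dx=+2,dy=-4->D
  (3,5):dx=-2,dy=-5->C; (4,5):dx=-4,dy=-1->C
Step 2: C = 7, D = 3, total pairs = 10.
Step 3: tau = (C - D)/(n(n-1)/2) = (7 - 3)/10 = 0.400000.
Step 4: Exact two-sided p-value (enumerate n! = 120 permutations of y under H0): p = 0.483333.
Step 5: alpha = 0.1. fail to reject H0.

tau_b = 0.4000 (C=7, D=3), p = 0.483333, fail to reject H0.


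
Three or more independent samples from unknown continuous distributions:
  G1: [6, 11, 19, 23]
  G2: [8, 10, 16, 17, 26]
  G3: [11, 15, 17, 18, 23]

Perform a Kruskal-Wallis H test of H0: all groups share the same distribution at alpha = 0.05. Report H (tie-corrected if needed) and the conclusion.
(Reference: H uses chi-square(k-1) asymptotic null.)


Step 1: Combine all N = 14 observations and assign midranks.
sorted (value, group, rank): (6,G1,1), (8,G2,2), (10,G2,3), (11,G1,4.5), (11,G3,4.5), (15,G3,6), (16,G2,7), (17,G2,8.5), (17,G3,8.5), (18,G3,10), (19,G1,11), (23,G1,12.5), (23,G3,12.5), (26,G2,14)
Step 2: Sum ranks within each group.
R_1 = 29 (n_1 = 4)
R_2 = 34.5 (n_2 = 5)
R_3 = 41.5 (n_3 = 5)
Step 3: H = 12/(N(N+1)) * sum(R_i^2/n_i) - 3(N+1)
     = 12/(14*15) * (29^2/4 + 34.5^2/5 + 41.5^2/5) - 3*15
     = 0.057143 * 792.75 - 45
     = 0.300000.
Step 4: Ties present; correction factor C = 1 - 18/(14^3 - 14) = 0.993407. Corrected H = 0.300000 / 0.993407 = 0.301991.
Step 5: Under H0, H ~ chi^2(2); p-value = 0.859852.
Step 6: alpha = 0.05. fail to reject H0.

H = 0.3020, df = 2, p = 0.859852, fail to reject H0.


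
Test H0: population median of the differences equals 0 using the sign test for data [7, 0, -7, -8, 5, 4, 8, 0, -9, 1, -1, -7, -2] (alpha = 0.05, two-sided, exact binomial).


Step 1: Discard zero differences. Original n = 13; n_eff = number of nonzero differences = 11.
Nonzero differences (with sign): +7, -7, -8, +5, +4, +8, -9, +1, -1, -7, -2
Step 2: Count signs: positive = 5, negative = 6.
Step 3: Under H0: P(positive) = 0.5, so the number of positives S ~ Bin(11, 0.5).
Step 4: Two-sided exact p-value = sum of Bin(11,0.5) probabilities at or below the observed probability = 1.000000.
Step 5: alpha = 0.05. fail to reject H0.

n_eff = 11, pos = 5, neg = 6, p = 1.000000, fail to reject H0.


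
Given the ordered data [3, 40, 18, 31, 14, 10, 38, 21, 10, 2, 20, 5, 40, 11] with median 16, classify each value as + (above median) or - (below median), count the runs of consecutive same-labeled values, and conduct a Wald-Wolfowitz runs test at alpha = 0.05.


Step 1: Compute median = 16; label A = above, B = below.
Labels in order: BAAABBAABBABAB  (n_A = 7, n_B = 7)
Step 2: Count runs R = 9.
Step 3: Under H0 (random ordering), E[R] = 2*n_A*n_B/(n_A+n_B) + 1 = 2*7*7/14 + 1 = 8.0000.
        Var[R] = 2*n_A*n_B*(2*n_A*n_B - n_A - n_B) / ((n_A+n_B)^2 * (n_A+n_B-1)) = 8232/2548 = 3.2308.
        SD[R] = 1.7974.
Step 4: Continuity-corrected z = (R - 0.5 - E[R]) / SD[R] = (9 - 0.5 - 8.0000) / 1.7974 = 0.2782.
Step 5: Two-sided p-value via normal approximation = 2*(1 - Phi(|z|)) = 0.780879.
Step 6: alpha = 0.05. fail to reject H0.

R = 9, z = 0.2782, p = 0.780879, fail to reject H0.


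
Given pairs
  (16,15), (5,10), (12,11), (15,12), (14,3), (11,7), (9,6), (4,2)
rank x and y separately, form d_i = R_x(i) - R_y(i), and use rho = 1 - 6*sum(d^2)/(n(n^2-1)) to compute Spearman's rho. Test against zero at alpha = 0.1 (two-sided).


Step 1: Rank x and y separately (midranks; no ties here).
rank(x): 16->8, 5->2, 12->5, 15->7, 14->6, 11->4, 9->3, 4->1
rank(y): 15->8, 10->5, 11->6, 12->7, 3->2, 7->4, 6->3, 2->1
Step 2: d_i = R_x(i) - R_y(i); compute d_i^2.
  (8-8)^2=0, (2-5)^2=9, (5-6)^2=1, (7-7)^2=0, (6-2)^2=16, (4-4)^2=0, (3-3)^2=0, (1-1)^2=0
sum(d^2) = 26.
Step 3: rho = 1 - 6*26 / (8*(8^2 - 1)) = 1 - 156/504 = 0.690476.
Step 4: Under H0, t = rho * sqrt((n-2)/(1-rho^2)) = 2.3382 ~ t(6).
Step 5: Two-sided p-value from the t-distribution with 6 df = 0.057990.
Step 6: alpha = 0.1. reject H0.

rho = 0.6905, p = 0.057990, reject H0 at alpha = 0.1.


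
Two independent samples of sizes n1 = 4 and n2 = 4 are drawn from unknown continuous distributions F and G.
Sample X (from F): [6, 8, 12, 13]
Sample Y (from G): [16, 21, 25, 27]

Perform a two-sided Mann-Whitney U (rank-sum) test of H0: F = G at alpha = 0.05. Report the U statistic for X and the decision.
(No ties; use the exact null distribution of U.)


Step 1: Combine and sort all 8 observations; assign midranks.
sorted (value, group): (6,X), (8,X), (12,X), (13,X), (16,Y), (21,Y), (25,Y), (27,Y)
ranks: 6->1, 8->2, 12->3, 13->4, 16->5, 21->6, 25->7, 27->8
Step 2: Rank sum for X: R1 = 1 + 2 + 3 + 4 = 10.
Step 3: U_X = R1 - n1(n1+1)/2 = 10 - 4*5/2 = 10 - 10 = 0.
       U_Y = n1*n2 - U_X = 16 - 0 = 16.
Step 4: No ties, so the exact null distribution of U (based on enumerating the C(8,4) = 70 equally likely rank assignments) gives the two-sided p-value.
Step 5: p-value = 0.028571; compare to alpha = 0.05. reject H0.

U_X = 0, p = 0.028571, reject H0 at alpha = 0.05.


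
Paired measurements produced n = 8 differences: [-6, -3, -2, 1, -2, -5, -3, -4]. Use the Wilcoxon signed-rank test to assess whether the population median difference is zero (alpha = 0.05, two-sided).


Step 1: Drop any zero differences (none here) and take |d_i|.
|d| = [6, 3, 2, 1, 2, 5, 3, 4]
Step 2: Midrank |d_i| (ties get averaged ranks).
ranks: |6|->8, |3|->4.5, |2|->2.5, |1|->1, |2|->2.5, |5|->7, |3|->4.5, |4|->6
Step 3: Attach original signs; sum ranks with positive sign and with negative sign.
W+ = 1 = 1
W- = 8 + 4.5 + 2.5 + 2.5 + 7 + 4.5 + 6 = 35
(Check: W+ + W- = 36 should equal n(n+1)/2 = 36.)
Step 4: Test statistic W = min(W+, W-) = 1.
Step 5: Ties in |d|, so use the tie-corrected normal approximation.
        E[W] = n(n+1)/4 = 8*9/4 = 18.
        Tie groups: |d|=2 (t=2), |d|=3 (t=2); sum(t^3 - t) = 12.
        Var[W] = n(n+1)(2n+1)/24 - sum(t^3-t)/48 = 1224/24 - 12/48 = 50.75.
        z = (W - E[W]) / sqrt(Var[W]) = (1 - 18) / 7.1239 = -2.3863.
        Two-sided p = 2*Phi(z) = 0.017017.
Step 6: alpha = 0.05. reject H0.

W+ = 1, W- = 35, W = min = 1, p = 0.017017, reject H0.
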